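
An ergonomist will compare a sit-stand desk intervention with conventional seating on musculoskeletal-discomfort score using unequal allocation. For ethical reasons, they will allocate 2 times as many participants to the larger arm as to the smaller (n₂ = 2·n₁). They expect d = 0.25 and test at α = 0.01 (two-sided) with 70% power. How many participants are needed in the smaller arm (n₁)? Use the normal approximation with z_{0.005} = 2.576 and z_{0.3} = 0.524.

With allocation ratio k = n₂/n₁ = 2, Var(x̄₁−x̄₂) = σ²(1/n₁ + 1/(k·n₁)) = σ²·(k+1)/(k·n₁).
So n₁ = (1 + 1/k)·((z_{α/2} + z_β)/d)² = 1.500 × (3.100/0.25)².
n₁ = 1.500 × 153.76 = 230.6.
Round up: n₁ = 231, giving n₂ = 2 × 231 = 462.

n₁ = 231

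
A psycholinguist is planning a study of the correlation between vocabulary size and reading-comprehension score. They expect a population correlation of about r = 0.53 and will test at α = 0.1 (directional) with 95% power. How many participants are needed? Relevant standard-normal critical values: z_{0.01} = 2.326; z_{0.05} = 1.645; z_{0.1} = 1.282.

n = 28

Fisher's z: C = ½·ln((1+r)/(1−r)) = ½·ln(3.2553) = 0.5901.
n = ((z_{α} + z_β)/C)² + 3.
(1.282 + 1.645) / 0.5901 = 2.927 / 0.5901 = 4.960.
n = 4.960² + 3 = 24.60 + 3 = 27.6.
Round up.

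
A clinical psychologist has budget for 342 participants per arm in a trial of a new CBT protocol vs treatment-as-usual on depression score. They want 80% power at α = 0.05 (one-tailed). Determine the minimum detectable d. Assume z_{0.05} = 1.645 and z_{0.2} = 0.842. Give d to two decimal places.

d_min ≈ 0.19

For two independent groups of n = 342 each: d_min = (z_{α} + z_β)·√(2/n).
z-sum = 1.645 + 0.842 = 2.487.
d_min = 2.487 × √(2/342) = 2.487 × 0.0765 = 0.190.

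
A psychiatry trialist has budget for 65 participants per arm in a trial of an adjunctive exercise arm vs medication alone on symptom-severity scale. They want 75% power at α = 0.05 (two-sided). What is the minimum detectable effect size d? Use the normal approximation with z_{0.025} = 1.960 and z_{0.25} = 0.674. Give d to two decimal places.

d_min ≈ 0.46

For two independent groups of n = 65 each: d_min = (z_{α/2} + z_β)·√(2/n).
z-sum = 1.960 + 0.674 = 2.634.
d_min = 2.634 × √(2/65) = 2.634 × 0.1754 = 0.462.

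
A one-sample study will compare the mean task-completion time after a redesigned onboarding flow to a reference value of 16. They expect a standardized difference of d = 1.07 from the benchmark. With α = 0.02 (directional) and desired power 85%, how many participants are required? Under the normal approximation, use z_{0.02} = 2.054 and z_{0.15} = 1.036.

For a one-sample test: n = ((z_{α} + z_β) / d)².
z_{α} + z_β = 2.054 + 1.036 = 3.090.
n = (3.090 / 1.07)² = 2.888² = 8.34.
Round up.

n = 9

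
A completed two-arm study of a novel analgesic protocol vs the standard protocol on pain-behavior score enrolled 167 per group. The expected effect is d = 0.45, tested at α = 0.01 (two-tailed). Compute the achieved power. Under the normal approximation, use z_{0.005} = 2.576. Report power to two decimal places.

power ≈ 0.94

For two equal groups, power = Φ(d·√(n/2) − z_{α/2}).
d·√(n/2) = 0.45 × √(167/2) = 0.45 × 9.138 = 4.112.
z_β = 4.112 − 2.576 = 1.536.
Power = Φ(1.536) = 0.938.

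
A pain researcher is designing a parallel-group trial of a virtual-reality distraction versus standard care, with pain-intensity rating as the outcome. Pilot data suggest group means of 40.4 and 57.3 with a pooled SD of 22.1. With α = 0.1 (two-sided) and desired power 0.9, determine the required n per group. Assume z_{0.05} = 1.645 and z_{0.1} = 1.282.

n = 30 per group

Cohen's d = |M₁ − M₂| / SD_pooled = |40.4 − 57.3| / 22.1 = 16.9 / 22.1 = 0.765.
For two independent groups with equal n: n = 2·((z_{α/2} + z_β) / d)².
z_{α/2} + z_β = 1.645 + 1.282 = 2.927.
n = 2 × (2.927 / 0.765)² = 2 × 3.826² = 2 × 14.64 = 29.3.
Round up to the next whole participant.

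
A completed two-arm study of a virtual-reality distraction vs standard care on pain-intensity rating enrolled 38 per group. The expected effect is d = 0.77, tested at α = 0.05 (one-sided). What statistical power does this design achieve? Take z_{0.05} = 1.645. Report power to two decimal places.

power ≈ 0.96

For two equal groups, power = Φ(d·√(n/2) − z_{α}).
d·√(n/2) = 0.77 × √(38/2) = 0.77 × 4.359 = 3.356.
z_β = 3.356 − 1.645 = 1.711.
Power = Φ(1.711) = 0.956.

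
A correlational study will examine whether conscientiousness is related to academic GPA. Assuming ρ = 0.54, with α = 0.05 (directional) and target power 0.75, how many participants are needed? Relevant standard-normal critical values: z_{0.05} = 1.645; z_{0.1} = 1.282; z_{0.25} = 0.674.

Fisher's z: C = ½·ln((1+r)/(1−r)) = ½·ln(3.3478) = 0.6042.
n = ((z_{α} + z_β)/C)² + 3.
(1.645 + 0.674) / 0.6042 = 2.319 / 0.6042 = 3.838.
n = 3.838² + 3 = 14.73 + 3 = 17.7.
Round up.

n = 18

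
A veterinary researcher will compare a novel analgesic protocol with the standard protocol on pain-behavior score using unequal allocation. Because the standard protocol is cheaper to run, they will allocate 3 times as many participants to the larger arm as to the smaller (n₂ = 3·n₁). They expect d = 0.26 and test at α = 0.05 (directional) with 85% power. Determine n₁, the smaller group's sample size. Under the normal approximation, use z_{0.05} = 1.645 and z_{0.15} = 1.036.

With allocation ratio k = n₂/n₁ = 3, Var(x̄₁−x̄₂) = σ²(1/n₁ + 1/(k·n₁)) = σ²·(k+1)/(k·n₁).
So n₁ = (1 + 1/k)·((z_{α} + z_β)/d)² = 1.333 × (2.681/0.26)².
n₁ = 1.333 × 106.33 = 141.8.
Round up: n₁ = 142, giving n₂ = 3 × 142 = 426.

n₁ = 142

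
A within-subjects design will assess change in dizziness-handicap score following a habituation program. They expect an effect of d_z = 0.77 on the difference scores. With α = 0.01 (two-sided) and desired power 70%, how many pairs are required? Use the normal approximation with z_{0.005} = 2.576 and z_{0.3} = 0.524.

For a paired (one-sample on differences) test: n = ((z_{α/2} + z_β) / d)².
z_{α/2} + z_β = 2.576 + 0.524 = 3.100.
n = (3.100 / 0.77)² = 4.026² = 16.21.
Round up.

n = 17 pairs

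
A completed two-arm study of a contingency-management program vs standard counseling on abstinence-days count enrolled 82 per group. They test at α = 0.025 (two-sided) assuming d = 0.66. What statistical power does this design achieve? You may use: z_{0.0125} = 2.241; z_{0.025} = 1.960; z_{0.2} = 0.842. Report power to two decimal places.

power ≈ 0.98

For two equal groups, power = Φ(d·√(n/2) − z_{α/2}).
d·√(n/2) = 0.66 × √(82/2) = 0.66 × 6.403 = 4.226.
z_β = 4.226 − 2.241 = 1.985.
Power = Φ(1.985) = 0.976.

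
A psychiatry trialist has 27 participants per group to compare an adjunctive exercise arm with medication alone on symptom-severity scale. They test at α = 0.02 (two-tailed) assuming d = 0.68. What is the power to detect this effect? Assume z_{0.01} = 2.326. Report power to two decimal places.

For two equal groups, power = Φ(d·√(n/2) − z_{α/2}).
d·√(n/2) = 0.68 × √(27/2) = 0.68 × 3.674 = 2.498.
z_β = 2.498 − 2.326 = 0.172.
Power = Φ(0.172) = 0.568.

power ≈ 0.57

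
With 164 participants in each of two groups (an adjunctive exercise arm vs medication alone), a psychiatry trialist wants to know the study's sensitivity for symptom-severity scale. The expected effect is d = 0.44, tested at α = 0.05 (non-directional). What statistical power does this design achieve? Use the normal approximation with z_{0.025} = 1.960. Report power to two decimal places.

power ≈ 0.98

For two equal groups, power = Φ(d·√(n/2) − z_{α/2}).
d·√(n/2) = 0.44 × √(164/2) = 0.44 × 9.055 = 3.984.
z_β = 3.984 − 1.960 = 2.024.
Power = Φ(2.024) = 0.979.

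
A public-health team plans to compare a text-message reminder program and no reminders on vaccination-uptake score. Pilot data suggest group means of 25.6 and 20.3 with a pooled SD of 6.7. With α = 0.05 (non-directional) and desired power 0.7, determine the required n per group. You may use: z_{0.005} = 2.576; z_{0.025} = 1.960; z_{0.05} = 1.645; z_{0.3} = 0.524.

n = 20 per group

Cohen's d = |M₁ − M₂| / SD_pooled = |25.6 − 20.3| / 6.7 = 5.3 / 6.7 = 0.791.
For two independent groups with equal n: n = 2·((z_{α/2} + z_β) / d)².
z_{α/2} + z_β = 1.960 + 0.524 = 2.484.
n = 2 × (2.484 / 0.791)² = 2 × 3.140² = 2 × 9.86 = 19.7.
Round up to the next whole participant.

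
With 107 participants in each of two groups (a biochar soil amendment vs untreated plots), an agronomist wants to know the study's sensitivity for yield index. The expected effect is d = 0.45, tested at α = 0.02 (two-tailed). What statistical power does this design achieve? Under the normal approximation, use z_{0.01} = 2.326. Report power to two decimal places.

For two equal groups, power = Φ(d·√(n/2) − z_{α/2}).
d·√(n/2) = 0.45 × √(107/2) = 0.45 × 7.314 = 3.291.
z_β = 3.291 − 2.326 = 0.965.
Power = Φ(0.965) = 0.833.

power ≈ 0.83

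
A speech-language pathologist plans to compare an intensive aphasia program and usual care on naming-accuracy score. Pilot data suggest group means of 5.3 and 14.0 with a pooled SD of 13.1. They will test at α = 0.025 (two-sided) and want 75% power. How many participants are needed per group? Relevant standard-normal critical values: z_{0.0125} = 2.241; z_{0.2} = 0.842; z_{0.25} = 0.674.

Cohen's d = |M₁ − M₂| / SD_pooled = |5.3 − 14.0| / 13.1 = 8.7 / 13.1 = 0.664.
For two independent groups with equal n: n = 2·((z_{α/2} + z_β) / d)².
z_{α/2} + z_β = 2.241 + 0.674 = 2.915.
n = 2 × (2.915 / 0.664)² = 2 × 4.390² = 2 × 19.27 = 38.5.
Round up to the next whole participant.

n = 39 per group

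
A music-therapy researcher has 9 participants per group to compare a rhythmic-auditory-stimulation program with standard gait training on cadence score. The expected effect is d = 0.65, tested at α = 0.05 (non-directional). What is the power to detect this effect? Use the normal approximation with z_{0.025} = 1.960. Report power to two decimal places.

power ≈ 0.28

For two equal groups, power = Φ(d·√(n/2) − z_{α/2}).
d·√(n/2) = 0.65 × √(9/2) = 0.65 × 2.121 = 1.379.
z_β = 1.379 − 1.960 = -0.581.
Power = Φ(-0.581) = 0.281.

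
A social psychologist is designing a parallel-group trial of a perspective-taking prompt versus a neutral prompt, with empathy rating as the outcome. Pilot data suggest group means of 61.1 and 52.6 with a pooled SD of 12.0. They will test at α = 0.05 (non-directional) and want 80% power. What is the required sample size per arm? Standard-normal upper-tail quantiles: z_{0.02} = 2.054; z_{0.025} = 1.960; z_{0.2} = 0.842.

Cohen's d = |M₁ − M₂| / SD_pooled = |61.1 − 52.6| / 12.0 = 8.5 / 12.0 = 0.708.
For two independent groups with equal n: n = 2·((z_{α/2} + z_β) / d)².
z_{α/2} + z_β = 1.960 + 0.842 = 2.802.
n = 2 × (2.802 / 0.708)² = 2 × 3.958² = 2 × 15.66 = 31.3.
Round up to the next whole participant.

n = 32 per group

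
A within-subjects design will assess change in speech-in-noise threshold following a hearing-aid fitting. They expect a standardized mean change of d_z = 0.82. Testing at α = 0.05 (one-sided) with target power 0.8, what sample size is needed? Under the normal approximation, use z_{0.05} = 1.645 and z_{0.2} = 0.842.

For a paired (one-sample on differences) test: n = ((z_{α} + z_β) / d)².
z_{α} + z_β = 1.645 + 0.842 = 2.487.
n = (2.487 / 0.82)² = 3.033² = 9.20.
Round up.

n = 10 pairs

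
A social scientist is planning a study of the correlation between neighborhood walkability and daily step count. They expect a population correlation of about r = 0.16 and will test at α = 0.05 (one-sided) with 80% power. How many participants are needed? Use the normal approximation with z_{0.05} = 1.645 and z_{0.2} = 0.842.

Fisher's z: C = ½·ln((1+r)/(1−r)) = ½·ln(1.3810) = 0.1614.
n = ((z_{α} + z_β)/C)² + 3.
(1.645 + 0.842) / 0.1614 = 2.487 / 0.1614 = 15.409.
n = 15.409² + 3 = 237.43 + 3 = 240.4.
Round up.

n = 241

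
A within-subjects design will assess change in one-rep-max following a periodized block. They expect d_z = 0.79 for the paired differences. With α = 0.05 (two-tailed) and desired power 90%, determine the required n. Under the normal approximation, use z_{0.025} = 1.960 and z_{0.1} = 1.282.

For a paired (one-sample on differences) test: n = ((z_{α/2} + z_β) / d)².
z_{α/2} + z_β = 1.960 + 1.282 = 3.242.
n = (3.242 / 0.79)² = 4.104² = 16.84.
Round up.

n = 17 pairs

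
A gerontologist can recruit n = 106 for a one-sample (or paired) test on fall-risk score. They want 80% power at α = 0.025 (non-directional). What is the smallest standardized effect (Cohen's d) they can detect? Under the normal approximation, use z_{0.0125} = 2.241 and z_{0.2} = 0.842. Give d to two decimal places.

d_min ≈ 0.30

For a single sample (or paired design) of n = 106: d_min = (z_{α/2} + z_β)/√n.
z-sum = 2.241 + 0.842 = 3.083.
d_min = 3.083 / √106 = 3.083 / 10.296 = 0.299.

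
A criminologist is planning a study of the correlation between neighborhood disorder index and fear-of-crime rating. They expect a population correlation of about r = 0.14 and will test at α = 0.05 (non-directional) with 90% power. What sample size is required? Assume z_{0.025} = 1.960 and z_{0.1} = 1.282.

Fisher's z: C = ½·ln((1+r)/(1−r)) = ½·ln(1.3256) = 0.1409.
n = ((z_{α/2} + z_β)/C)² + 3.
(1.960 + 1.282) / 0.1409 = 3.242 / 0.1409 = 23.009.
n = 23.009² + 3 = 529.42 + 3 = 532.4.
Round up.

n = 533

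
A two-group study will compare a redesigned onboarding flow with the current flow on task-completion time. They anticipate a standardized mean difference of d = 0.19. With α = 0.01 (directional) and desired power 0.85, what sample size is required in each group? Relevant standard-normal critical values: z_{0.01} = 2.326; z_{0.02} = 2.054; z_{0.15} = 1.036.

n = 627 per group

For two independent groups with equal n: n = 2·((z_{α} + z_β) / d)².
z_{α} + z_β = 2.326 + 1.036 = 3.362.
n = 2 × (3.362 / 0.19)² = 2 × 17.695² = 2 × 313.10 = 626.2.
Round up to the next whole participant.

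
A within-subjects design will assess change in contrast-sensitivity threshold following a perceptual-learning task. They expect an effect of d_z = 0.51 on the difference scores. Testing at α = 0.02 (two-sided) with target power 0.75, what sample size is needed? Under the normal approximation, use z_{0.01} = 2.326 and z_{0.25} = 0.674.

For a paired (one-sample on differences) test: n = ((z_{α/2} + z_β) / d)².
z_{α/2} + z_β = 2.326 + 0.674 = 3.000.
n = (3.000 / 0.51)² = 5.882² = 34.60.
Round up.

n = 35 pairs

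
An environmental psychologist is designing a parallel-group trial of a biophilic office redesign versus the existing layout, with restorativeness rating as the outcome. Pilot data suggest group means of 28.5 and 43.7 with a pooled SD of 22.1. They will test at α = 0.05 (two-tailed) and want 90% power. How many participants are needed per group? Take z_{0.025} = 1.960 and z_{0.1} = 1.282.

Cohen's d = |M₁ − M₂| / SD_pooled = |28.5 − 43.7| / 22.1 = 15.2 / 22.1 = 0.688.
For two independent groups with equal n: n = 2·((z_{α/2} + z_β) / d)².
z_{α/2} + z_β = 1.960 + 1.282 = 3.242.
n = 2 × (3.242 / 0.688)² = 2 × 4.712² = 2 × 22.20 = 44.4.
Round up to the next whole participant.

n = 45 per group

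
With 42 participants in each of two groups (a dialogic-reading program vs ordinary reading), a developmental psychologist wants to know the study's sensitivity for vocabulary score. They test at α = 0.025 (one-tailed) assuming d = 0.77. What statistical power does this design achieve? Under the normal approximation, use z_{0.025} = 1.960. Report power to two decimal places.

power ≈ 0.94

For two equal groups, power = Φ(d·√(n/2) − z_{α}).
d·√(n/2) = 0.77 × √(42/2) = 0.77 × 4.583 = 3.529.
z_β = 3.529 − 1.960 = 1.569.
Power = Φ(1.569) = 0.942.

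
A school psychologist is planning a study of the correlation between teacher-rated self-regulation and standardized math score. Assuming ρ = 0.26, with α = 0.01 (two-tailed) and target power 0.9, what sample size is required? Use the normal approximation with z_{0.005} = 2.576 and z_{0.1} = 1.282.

Fisher's z: C = ½·ln((1+r)/(1−r)) = ½·ln(1.7027) = 0.2661.
n = ((z_{α/2} + z_β)/C)² + 3.
(2.576 + 1.282) / 0.2661 = 3.858 / 0.2661 = 14.498.
n = 14.498² + 3 = 210.20 + 3 = 213.2.
Round up.

n = 214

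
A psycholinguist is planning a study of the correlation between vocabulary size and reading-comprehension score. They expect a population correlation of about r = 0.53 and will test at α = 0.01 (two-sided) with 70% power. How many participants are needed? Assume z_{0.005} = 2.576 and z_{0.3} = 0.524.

n = 31

Fisher's z: C = ½·ln((1+r)/(1−r)) = ½·ln(3.2553) = 0.5901.
n = ((z_{α/2} + z_β)/C)² + 3.
(2.576 + 0.524) / 0.5901 = 3.100 / 0.5901 = 5.253.
n = 5.253² + 3 = 27.60 + 3 = 30.6.
Round up.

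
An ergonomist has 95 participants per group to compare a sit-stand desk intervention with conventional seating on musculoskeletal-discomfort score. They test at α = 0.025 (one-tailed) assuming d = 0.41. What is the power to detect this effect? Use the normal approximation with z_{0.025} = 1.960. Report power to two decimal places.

For two equal groups, power = Φ(d·√(n/2) − z_{α}).
d·√(n/2) = 0.41 × √(95/2) = 0.41 × 6.892 = 2.826.
z_β = 2.826 − 1.960 = 0.866.
Power = Φ(0.866) = 0.807.

power ≈ 0.81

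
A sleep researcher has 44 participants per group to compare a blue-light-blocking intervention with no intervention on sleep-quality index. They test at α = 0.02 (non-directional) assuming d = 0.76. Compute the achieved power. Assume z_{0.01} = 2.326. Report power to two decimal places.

For two equal groups, power = Φ(d·√(n/2) − z_{α/2}).
d·√(n/2) = 0.76 × √(44/2) = 0.76 × 4.690 = 3.565.
z_β = 3.565 − 2.326 = 1.239.
Power = Φ(1.239) = 0.892.

power ≈ 0.89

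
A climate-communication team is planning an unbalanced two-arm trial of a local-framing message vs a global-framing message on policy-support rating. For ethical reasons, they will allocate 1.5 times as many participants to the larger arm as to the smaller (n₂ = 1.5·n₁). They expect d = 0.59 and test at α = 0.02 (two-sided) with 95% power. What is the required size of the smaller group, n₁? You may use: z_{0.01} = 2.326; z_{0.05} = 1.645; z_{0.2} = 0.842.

With allocation ratio k = n₂/n₁ = 1.5, Var(x̄₁−x̄₂) = σ²(1/n₁ + 1/(k·n₁)) = σ²·(k+1)/(k·n₁).
So n₁ = (1 + 1/k)·((z_{α/2} + z_β)/d)² = 1.667 × (3.971/0.59)².
n₁ = 1.667 × 45.30 = 75.5.
Round up: n₁ = 76, giving n₂ = 1.5 × 76 = 114.

n₁ = 76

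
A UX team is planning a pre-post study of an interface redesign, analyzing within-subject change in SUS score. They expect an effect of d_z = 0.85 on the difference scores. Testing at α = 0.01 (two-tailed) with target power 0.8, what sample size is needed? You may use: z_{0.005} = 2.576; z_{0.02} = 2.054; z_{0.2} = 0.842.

n = 17 pairs

For a paired (one-sample on differences) test: n = ((z_{α/2} + z_β) / d)².
z_{α/2} + z_β = 2.576 + 0.842 = 3.418.
n = (3.418 / 0.85)² = 4.021² = 16.17.
Round up.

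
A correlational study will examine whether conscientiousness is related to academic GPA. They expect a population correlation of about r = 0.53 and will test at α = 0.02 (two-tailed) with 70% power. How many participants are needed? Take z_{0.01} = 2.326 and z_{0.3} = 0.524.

n = 27

Fisher's z: C = ½·ln((1+r)/(1−r)) = ½·ln(3.2553) = 0.5901.
n = ((z_{α/2} + z_β)/C)² + 3.
(2.326 + 0.524) / 0.5901 = 2.850 / 0.5901 = 4.830.
n = 4.830² + 3 = 23.33 + 3 = 26.3.
Round up.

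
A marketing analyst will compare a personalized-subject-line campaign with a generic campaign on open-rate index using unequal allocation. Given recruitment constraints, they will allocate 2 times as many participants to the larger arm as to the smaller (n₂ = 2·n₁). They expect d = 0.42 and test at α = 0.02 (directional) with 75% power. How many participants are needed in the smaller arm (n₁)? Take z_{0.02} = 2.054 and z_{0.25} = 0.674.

n₁ = 64

With allocation ratio k = n₂/n₁ = 2, Var(x̄₁−x̄₂) = σ²(1/n₁ + 1/(k·n₁)) = σ²·(k+1)/(k·n₁).
So n₁ = (1 + 1/k)·((z_{α} + z_β)/d)² = 1.500 × (2.728/0.42)².
n₁ = 1.500 × 42.19 = 63.3.
Round up: n₁ = 64, giving n₂ = 2 × 64 = 128.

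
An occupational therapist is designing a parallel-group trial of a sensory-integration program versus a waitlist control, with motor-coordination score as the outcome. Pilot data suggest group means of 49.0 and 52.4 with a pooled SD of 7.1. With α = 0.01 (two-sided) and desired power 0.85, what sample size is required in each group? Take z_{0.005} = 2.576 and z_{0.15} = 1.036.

n = 114 per group

Cohen's d = |M₁ − M₂| / SD_pooled = |49.0 − 52.4| / 7.1 = 3.4 / 7.1 = 0.479.
For two independent groups with equal n: n = 2·((z_{α/2} + z_β) / d)².
z_{α/2} + z_β = 2.576 + 1.036 = 3.612.
n = 2 × (3.612 / 0.479)² = 2 × 7.541² = 2 × 56.86 = 113.7.
Round up to the next whole participant.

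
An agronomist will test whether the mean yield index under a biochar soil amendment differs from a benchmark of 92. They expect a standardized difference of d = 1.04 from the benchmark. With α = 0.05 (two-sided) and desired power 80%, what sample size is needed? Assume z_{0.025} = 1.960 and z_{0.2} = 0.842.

n = 8

For a one-sample test: n = ((z_{α/2} + z_β) / d)².
z_{α/2} + z_β = 1.960 + 0.842 = 2.802.
n = (2.802 / 1.04)² = 2.694² = 7.26.
Round up.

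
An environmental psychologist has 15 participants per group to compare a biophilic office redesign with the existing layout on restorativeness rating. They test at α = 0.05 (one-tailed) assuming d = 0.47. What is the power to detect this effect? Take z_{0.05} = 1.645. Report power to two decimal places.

power ≈ 0.36

For two equal groups, power = Φ(d·√(n/2) − z_{α}).
d·√(n/2) = 0.47 × √(15/2) = 0.47 × 2.739 = 1.287.
z_β = 1.287 − 1.645 = -0.358.
Power = Φ(-0.358) = 0.360.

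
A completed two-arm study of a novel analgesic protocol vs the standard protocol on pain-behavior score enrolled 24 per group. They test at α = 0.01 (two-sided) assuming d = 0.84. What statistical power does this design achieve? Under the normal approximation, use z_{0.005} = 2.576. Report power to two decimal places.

For two equal groups, power = Φ(d·√(n/2) − z_{α/2}).
d·√(n/2) = 0.84 × √(24/2) = 0.84 × 3.464 = 2.910.
z_β = 2.910 − 2.576 = 0.334.
Power = Φ(0.334) = 0.631.

power ≈ 0.63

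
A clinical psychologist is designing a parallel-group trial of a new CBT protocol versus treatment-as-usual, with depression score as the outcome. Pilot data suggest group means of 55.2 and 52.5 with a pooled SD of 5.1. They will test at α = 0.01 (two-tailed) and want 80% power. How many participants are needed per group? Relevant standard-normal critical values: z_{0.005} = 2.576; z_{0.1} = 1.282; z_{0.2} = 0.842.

Cohen's d = |M₁ − M₂| / SD_pooled = |55.2 − 52.5| / 5.1 = 2.7 / 5.1 = 0.529.
For two independent groups with equal n: n = 2·((z_{α/2} + z_β) / d)².
z_{α/2} + z_β = 2.576 + 0.842 = 3.418.
n = 2 × (3.418 / 0.529)² = 2 × 6.461² = 2 × 41.75 = 83.5.
Round up to the next whole participant.

n = 84 per group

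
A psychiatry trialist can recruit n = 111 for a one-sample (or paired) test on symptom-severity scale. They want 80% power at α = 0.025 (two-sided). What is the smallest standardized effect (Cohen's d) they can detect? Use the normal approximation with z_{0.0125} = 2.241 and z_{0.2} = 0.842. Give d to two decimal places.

For a single sample (or paired design) of n = 111: d_min = (z_{α/2} + z_β)/√n.
z-sum = 2.241 + 0.842 = 3.083.
d_min = 3.083 / √111 = 3.083 / 10.536 = 0.293.

d_min ≈ 0.29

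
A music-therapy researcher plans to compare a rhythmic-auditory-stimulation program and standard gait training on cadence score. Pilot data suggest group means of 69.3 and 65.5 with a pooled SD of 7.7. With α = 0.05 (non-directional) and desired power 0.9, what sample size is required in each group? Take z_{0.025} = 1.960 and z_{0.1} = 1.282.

n = 87 per group

Cohen's d = |M₁ − M₂| / SD_pooled = |69.3 − 65.5| / 7.7 = 3.8 / 7.7 = 0.494.
For two independent groups with equal n: n = 2·((z_{α/2} + z_β) / d)².
z_{α/2} + z_β = 1.960 + 1.282 = 3.242.
n = 2 × (3.242 / 0.494)² = 2 × 6.563² = 2 × 43.07 = 86.1.
Round up to the next whole participant.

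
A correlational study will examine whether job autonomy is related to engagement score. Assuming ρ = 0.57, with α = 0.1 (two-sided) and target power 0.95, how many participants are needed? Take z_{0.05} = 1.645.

Fisher's z: C = ½·ln((1+r)/(1−r)) = ½·ln(3.6512) = 0.6475.
n = ((z_{α/2} + z_β)/C)² + 3.
(1.645 + 1.645) / 0.6475 = 3.290 / 0.6475 = 5.081.
n = 5.081² + 3 = 25.82 + 3 = 28.8.
Round up.

n = 29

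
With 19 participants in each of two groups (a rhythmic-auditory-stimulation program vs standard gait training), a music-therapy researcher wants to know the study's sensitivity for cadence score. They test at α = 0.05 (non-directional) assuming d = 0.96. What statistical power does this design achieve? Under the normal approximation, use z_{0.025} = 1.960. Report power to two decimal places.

For two equal groups, power = Φ(d·√(n/2) − z_{α/2}).
d·√(n/2) = 0.96 × √(19/2) = 0.96 × 3.082 = 2.959.
z_β = 2.959 − 1.960 = 0.999.
Power = Φ(0.999) = 0.841.

power ≈ 0.84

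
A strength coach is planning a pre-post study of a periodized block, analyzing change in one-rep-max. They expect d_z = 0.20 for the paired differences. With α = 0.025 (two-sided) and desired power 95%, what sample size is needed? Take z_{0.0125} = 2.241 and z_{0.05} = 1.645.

For a paired (one-sample on differences) test: n = ((z_{α/2} + z_β) / d)².
z_{α/2} + z_β = 2.241 + 1.645 = 3.886.
n = (3.886 / 0.20)² = 19.430² = 377.52.
Round up.

n = 378 pairs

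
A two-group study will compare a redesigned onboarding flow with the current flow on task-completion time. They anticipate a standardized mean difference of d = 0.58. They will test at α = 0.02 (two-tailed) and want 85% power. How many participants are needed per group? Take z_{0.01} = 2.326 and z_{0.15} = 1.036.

For two independent groups with equal n: n = 2·((z_{α/2} + z_β) / d)².
z_{α/2} + z_β = 2.326 + 1.036 = 3.362.
n = 2 × (3.362 / 0.58)² = 2 × 5.797² = 2 × 33.60 = 67.2.
Round up to the next whole participant.

n = 68 per group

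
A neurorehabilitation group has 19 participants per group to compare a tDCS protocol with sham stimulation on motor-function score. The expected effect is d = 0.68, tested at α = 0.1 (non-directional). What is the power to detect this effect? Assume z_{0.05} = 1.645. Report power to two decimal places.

For two equal groups, power = Φ(d·√(n/2) − z_{α/2}).
d·√(n/2) = 0.68 × √(19/2) = 0.68 × 3.082 = 2.096.
z_β = 2.096 − 1.645 = 0.451.
Power = Φ(0.451) = 0.674.

power ≈ 0.67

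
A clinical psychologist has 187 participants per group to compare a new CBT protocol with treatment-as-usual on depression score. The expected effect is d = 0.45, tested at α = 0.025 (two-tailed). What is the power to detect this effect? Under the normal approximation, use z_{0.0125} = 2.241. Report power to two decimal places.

For two equal groups, power = Φ(d·√(n/2) − z_{α/2}).
d·√(n/2) = 0.45 × √(187/2) = 0.45 × 9.670 = 4.351.
z_β = 4.351 − 2.241 = 2.110.
Power = Φ(2.110) = 0.983.

power ≈ 0.98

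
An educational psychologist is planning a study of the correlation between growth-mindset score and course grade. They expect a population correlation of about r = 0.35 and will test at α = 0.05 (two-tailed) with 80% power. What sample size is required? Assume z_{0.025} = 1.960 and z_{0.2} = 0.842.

Fisher's z: C = ½·ln((1+r)/(1−r)) = ½·ln(2.0769) = 0.3654.
n = ((z_{α/2} + z_β)/C)² + 3.
(1.960 + 0.842) / 0.3654 = 2.802 / 0.3654 = 7.668.
n = 7.668² + 3 = 58.80 + 3 = 61.8.
Round up.

n = 62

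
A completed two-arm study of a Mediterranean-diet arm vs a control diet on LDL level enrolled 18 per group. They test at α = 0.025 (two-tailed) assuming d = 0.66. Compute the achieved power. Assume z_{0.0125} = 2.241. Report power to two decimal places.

power ≈ 0.40

For two equal groups, power = Φ(d·√(n/2) − z_{α/2}).
d·√(n/2) = 0.66 × √(18/2) = 0.66 × 3.000 = 1.980.
z_β = 1.980 − 2.241 = -0.261.
Power = Φ(-0.261) = 0.397.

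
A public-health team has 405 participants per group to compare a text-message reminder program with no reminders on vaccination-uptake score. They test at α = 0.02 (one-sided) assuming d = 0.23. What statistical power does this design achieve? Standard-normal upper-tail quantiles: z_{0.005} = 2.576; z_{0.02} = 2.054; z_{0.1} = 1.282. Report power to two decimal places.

power ≈ 0.89

For two equal groups, power = Φ(d·√(n/2) − z_{α}).
d·√(n/2) = 0.23 × √(405/2) = 0.23 × 14.230 = 3.273.
z_β = 3.273 − 2.054 = 1.219.
Power = Φ(1.219) = 0.889.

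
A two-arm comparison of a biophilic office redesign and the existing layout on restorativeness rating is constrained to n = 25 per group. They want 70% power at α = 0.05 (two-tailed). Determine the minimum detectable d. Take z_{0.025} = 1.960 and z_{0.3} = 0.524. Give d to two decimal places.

For two independent groups of n = 25 each: d_min = (z_{α/2} + z_β)·√(2/n).
z-sum = 1.960 + 0.524 = 2.484.
d_min = 2.484 × √(2/25) = 2.484 × 0.2828 = 0.703.

d_min ≈ 0.70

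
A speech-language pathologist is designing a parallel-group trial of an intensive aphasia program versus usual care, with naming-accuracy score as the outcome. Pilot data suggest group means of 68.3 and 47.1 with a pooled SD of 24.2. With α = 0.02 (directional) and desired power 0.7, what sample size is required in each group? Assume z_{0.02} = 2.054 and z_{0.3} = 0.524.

n = 18 per group

Cohen's d = |M₁ − M₂| / SD_pooled = |68.3 − 47.1| / 24.2 = 21.2 / 24.2 = 0.876.
For two independent groups with equal n: n = 2·((z_{α} + z_β) / d)².
z_{α} + z_β = 2.054 + 0.524 = 2.578.
n = 2 × (2.578 / 0.876)² = 2 × 2.943² = 2 × 8.66 = 17.3.
Round up to the next whole participant.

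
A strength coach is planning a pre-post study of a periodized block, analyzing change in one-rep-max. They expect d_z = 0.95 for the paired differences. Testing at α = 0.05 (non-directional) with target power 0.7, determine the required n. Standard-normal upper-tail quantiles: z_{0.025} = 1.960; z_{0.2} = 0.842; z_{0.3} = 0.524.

For a paired (one-sample on differences) test: n = ((z_{α/2} + z_β) / d)².
z_{α/2} + z_β = 1.960 + 0.524 = 2.484.
n = (2.484 / 0.95)² = 2.615² = 6.84.
Round up.

n = 7 pairs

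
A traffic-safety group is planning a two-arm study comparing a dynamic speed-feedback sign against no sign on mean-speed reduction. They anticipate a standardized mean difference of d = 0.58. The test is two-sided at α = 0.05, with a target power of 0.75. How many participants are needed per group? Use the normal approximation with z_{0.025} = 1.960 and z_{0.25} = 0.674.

For two independent groups with equal n: n = 2·((z_{α/2} + z_β) / d)².
z_{α/2} + z_β = 1.960 + 0.674 = 2.634.
n = 2 × (2.634 / 0.58)² = 2 × 4.541² = 2 × 20.62 = 41.2.
Round up to the next whole participant.

n = 42 per group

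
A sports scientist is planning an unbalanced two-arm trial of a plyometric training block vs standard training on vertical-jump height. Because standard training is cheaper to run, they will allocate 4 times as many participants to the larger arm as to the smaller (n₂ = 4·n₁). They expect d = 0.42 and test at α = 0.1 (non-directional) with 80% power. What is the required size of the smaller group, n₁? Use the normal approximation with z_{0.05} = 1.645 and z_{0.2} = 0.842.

With allocation ratio k = n₂/n₁ = 4, Var(x̄₁−x̄₂) = σ²(1/n₁ + 1/(k·n₁)) = σ²·(k+1)/(k·n₁).
So n₁ = (1 + 1/k)·((z_{α/2} + z_β)/d)² = 1.250 × (2.487/0.42)².
n₁ = 1.250 × 35.06 = 43.8.
Round up: n₁ = 44, giving n₂ = 4 × 44 = 176.

n₁ = 44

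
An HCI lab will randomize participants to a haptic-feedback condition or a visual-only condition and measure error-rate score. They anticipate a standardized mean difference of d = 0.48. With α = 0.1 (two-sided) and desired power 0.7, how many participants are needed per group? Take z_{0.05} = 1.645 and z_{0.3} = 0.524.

For two independent groups with equal n: n = 2·((z_{α/2} + z_β) / d)².
z_{α/2} + z_β = 1.645 + 0.524 = 2.169.
n = 2 × (2.169 / 0.48)² = 2 × 4.519² = 2 × 20.42 = 40.8.
Round up to the next whole participant.

n = 41 per group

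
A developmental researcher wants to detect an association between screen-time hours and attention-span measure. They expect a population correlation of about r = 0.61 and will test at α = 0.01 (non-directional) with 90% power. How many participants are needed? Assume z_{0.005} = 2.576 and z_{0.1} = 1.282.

n = 33

Fisher's z: C = ½·ln((1+r)/(1−r)) = ½·ln(4.1282) = 0.7089.
n = ((z_{α/2} + z_β)/C)² + 3.
(2.576 + 1.282) / 0.7089 = 3.858 / 0.7089 = 5.442.
n = 5.442² + 3 = 29.62 + 3 = 32.6.
Round up.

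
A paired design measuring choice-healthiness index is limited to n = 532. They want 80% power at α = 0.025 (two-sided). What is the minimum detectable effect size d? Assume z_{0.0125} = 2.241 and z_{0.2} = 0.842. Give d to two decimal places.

d_min ≈ 0.13

For a single sample (or paired design) of n = 532: d_min = (z_{α/2} + z_β)/√n.
z-sum = 2.241 + 0.842 = 3.083.
d_min = 3.083 / √532 = 3.083 / 23.065 = 0.134.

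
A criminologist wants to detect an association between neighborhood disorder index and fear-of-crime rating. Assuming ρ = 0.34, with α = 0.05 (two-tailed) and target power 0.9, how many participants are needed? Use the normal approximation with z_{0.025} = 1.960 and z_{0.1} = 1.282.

n = 87

Fisher's z: C = ½·ln((1+r)/(1−r)) = ½·ln(2.0303) = 0.3541.
n = ((z_{α/2} + z_β)/C)² + 3.
(1.960 + 1.282) / 0.3541 = 3.242 / 0.3541 = 9.156.
n = 9.156² + 3 = 83.83 + 3 = 86.8.
Round up.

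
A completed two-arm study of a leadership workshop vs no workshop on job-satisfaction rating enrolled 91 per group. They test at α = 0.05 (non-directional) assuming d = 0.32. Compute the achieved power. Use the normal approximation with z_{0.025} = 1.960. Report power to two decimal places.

power ≈ 0.58

For two equal groups, power = Φ(d·√(n/2) − z_{α/2}).
d·√(n/2) = 0.32 × √(91/2) = 0.32 × 6.745 = 2.159.
z_β = 2.159 − 1.960 = 0.199.
Power = Φ(0.199) = 0.579.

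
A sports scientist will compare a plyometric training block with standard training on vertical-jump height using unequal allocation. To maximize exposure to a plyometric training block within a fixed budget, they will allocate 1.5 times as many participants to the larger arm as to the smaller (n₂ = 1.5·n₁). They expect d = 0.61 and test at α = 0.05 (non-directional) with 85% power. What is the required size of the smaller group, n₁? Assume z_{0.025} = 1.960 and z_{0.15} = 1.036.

n₁ = 41

With allocation ratio k = n₂/n₁ = 1.5, Var(x̄₁−x̄₂) = σ²(1/n₁ + 1/(k·n₁)) = σ²·(k+1)/(k·n₁).
So n₁ = (1 + 1/k)·((z_{α/2} + z_β)/d)² = 1.667 × (2.996/0.61)².
n₁ = 1.667 × 24.12 = 40.2.
Round up: n₁ = 41, giving n₂ = ⌈1.5 × 41⌉ = ⌈61.5⌉ = 62.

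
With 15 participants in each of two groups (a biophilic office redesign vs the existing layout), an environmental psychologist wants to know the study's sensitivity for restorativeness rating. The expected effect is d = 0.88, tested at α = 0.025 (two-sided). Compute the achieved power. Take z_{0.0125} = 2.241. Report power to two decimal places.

power ≈ 0.57

For two equal groups, power = Φ(d·√(n/2) − z_{α/2}).
d·√(n/2) = 0.88 × √(15/2) = 0.88 × 2.739 = 2.410.
z_β = 2.410 − 2.241 = 0.169.
Power = Φ(0.169) = 0.567.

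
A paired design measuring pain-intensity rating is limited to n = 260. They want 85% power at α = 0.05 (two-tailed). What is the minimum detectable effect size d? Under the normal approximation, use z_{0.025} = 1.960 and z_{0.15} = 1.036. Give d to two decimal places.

d_min ≈ 0.19

For a single sample (or paired design) of n = 260: d_min = (z_{α/2} + z_β)/√n.
z-sum = 1.960 + 1.036 = 2.996.
d_min = 2.996 / √260 = 2.996 / 16.125 = 0.186.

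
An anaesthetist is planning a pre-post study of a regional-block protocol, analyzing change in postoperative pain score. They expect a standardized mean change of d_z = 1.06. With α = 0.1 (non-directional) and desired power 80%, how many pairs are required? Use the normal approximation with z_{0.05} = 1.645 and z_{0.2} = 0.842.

For a paired (one-sample on differences) test: n = ((z_{α/2} + z_β) / d)².
z_{α/2} + z_β = 1.645 + 0.842 = 2.487.
n = (2.487 / 1.06)² = 2.346² = 5.50.
Round up.

n = 6 pairs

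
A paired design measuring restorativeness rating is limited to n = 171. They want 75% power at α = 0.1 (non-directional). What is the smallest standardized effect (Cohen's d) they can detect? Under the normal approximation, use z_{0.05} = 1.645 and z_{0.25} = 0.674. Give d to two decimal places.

For a single sample (or paired design) of n = 171: d_min = (z_{α/2} + z_β)/√n.
z-sum = 1.645 + 0.674 = 2.319.
d_min = 2.319 / √171 = 2.319 / 13.077 = 0.177.

d_min ≈ 0.18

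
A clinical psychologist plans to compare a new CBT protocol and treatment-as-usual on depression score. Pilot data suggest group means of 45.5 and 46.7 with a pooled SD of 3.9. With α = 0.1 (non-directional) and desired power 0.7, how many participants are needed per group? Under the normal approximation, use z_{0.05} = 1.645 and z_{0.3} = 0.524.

n = 100 per group

Cohen's d = |M₁ − M₂| / SD_pooled = |45.5 − 46.7| / 3.9 = 1.2 / 3.9 = 0.308.
For two independent groups with equal n: n = 2·((z_{α/2} + z_β) / d)².
z_{α/2} + z_β = 1.645 + 0.524 = 2.169.
n = 2 × (2.169 / 0.308)² = 2 × 7.042² = 2 × 49.59 = 99.2.
Round up to the next whole participant.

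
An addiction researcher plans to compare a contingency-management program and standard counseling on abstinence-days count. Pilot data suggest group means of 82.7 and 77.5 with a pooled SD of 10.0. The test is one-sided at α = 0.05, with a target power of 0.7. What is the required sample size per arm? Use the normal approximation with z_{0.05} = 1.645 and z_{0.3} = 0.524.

n = 35 per group

Cohen's d = |M₁ − M₂| / SD_pooled = |82.7 − 77.5| / 10.0 = 5.2 / 10.0 = 0.520.
For two independent groups with equal n: n = 2·((z_{α} + z_β) / d)².
z_{α} + z_β = 1.645 + 0.524 = 2.169.
n = 2 × (2.169 / 0.520)² = 2 × 4.171² = 2 × 17.40 = 34.8.
Round up to the next whole participant.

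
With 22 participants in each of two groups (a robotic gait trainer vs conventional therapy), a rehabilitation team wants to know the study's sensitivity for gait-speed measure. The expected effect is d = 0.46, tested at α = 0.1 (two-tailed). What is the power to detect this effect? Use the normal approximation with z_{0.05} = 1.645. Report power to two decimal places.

power ≈ 0.45

For two equal groups, power = Φ(d·√(n/2) − z_{α/2}).
d·√(n/2) = 0.46 × √(22/2) = 0.46 × 3.317 = 1.526.
z_β = 1.526 − 1.645 = -0.119.
Power = Φ(-0.119) = 0.452.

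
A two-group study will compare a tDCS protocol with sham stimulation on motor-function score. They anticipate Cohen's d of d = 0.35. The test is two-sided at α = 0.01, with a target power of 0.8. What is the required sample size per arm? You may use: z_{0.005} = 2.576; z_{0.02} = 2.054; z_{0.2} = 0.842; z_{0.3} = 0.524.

For two independent groups with equal n: n = 2·((z_{α/2} + z_β) / d)².
z_{α/2} + z_β = 2.576 + 0.842 = 3.418.
n = 2 × (3.418 / 0.35)² = 2 × 9.766² = 2 × 95.37 = 190.7.
Round up to the next whole participant.

n = 191 per group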